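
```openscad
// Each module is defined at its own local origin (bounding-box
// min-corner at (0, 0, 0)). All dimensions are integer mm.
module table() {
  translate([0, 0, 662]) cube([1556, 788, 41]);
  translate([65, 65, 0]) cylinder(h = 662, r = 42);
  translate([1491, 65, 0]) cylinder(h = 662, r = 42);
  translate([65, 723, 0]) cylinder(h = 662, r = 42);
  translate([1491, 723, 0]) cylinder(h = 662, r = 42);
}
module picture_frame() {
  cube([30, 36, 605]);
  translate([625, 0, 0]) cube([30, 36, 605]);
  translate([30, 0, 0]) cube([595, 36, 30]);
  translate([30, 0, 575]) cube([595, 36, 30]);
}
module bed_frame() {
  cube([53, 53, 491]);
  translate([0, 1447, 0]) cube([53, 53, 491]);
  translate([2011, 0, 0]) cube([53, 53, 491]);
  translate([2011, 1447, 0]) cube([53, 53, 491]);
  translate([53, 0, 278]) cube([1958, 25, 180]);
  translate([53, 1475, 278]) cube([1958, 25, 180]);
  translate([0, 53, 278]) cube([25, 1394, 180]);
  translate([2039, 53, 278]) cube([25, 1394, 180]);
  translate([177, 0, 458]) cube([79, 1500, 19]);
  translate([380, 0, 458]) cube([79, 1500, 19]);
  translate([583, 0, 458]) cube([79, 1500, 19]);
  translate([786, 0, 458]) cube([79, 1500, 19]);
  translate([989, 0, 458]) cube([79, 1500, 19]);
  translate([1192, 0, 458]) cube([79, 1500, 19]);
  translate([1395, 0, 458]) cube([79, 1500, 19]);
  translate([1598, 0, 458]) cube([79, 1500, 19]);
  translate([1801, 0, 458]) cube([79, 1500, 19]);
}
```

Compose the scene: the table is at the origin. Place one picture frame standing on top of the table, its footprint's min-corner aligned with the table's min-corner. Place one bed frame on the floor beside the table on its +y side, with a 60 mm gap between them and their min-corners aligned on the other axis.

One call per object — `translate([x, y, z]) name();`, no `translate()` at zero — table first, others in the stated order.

table();
translate([0, 0, 703]) picture_frame();
translate([0, 848, 0]) bed_frame();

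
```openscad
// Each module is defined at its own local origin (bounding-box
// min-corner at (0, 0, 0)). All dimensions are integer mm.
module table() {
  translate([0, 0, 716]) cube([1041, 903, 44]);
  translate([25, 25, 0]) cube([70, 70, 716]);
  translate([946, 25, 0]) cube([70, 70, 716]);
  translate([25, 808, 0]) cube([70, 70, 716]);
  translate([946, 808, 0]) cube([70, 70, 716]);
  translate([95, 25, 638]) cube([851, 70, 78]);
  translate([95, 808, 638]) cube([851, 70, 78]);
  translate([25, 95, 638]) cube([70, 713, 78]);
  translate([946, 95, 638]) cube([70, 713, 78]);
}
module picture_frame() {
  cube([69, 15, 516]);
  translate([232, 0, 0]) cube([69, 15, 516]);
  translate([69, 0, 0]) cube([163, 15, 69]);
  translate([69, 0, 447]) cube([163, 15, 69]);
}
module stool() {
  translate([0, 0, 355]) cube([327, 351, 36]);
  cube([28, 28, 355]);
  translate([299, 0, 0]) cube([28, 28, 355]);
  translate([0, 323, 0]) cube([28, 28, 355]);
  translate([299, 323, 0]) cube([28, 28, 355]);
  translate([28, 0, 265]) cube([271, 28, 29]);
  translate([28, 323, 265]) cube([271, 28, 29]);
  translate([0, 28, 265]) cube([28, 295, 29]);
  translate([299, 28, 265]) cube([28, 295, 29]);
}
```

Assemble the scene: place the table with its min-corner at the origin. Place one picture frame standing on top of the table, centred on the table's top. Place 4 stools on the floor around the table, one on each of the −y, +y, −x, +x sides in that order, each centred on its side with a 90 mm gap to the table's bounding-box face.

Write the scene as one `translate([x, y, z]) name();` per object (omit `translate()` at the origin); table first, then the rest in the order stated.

table();
translate([370, 444, 760]) picture_frame();
translate([357, -441, 0]) stool();
translate([357, 993, 0]) stool();
translate([-417, 276, 0]) stool();
translate([1131, 276, 0]) stool();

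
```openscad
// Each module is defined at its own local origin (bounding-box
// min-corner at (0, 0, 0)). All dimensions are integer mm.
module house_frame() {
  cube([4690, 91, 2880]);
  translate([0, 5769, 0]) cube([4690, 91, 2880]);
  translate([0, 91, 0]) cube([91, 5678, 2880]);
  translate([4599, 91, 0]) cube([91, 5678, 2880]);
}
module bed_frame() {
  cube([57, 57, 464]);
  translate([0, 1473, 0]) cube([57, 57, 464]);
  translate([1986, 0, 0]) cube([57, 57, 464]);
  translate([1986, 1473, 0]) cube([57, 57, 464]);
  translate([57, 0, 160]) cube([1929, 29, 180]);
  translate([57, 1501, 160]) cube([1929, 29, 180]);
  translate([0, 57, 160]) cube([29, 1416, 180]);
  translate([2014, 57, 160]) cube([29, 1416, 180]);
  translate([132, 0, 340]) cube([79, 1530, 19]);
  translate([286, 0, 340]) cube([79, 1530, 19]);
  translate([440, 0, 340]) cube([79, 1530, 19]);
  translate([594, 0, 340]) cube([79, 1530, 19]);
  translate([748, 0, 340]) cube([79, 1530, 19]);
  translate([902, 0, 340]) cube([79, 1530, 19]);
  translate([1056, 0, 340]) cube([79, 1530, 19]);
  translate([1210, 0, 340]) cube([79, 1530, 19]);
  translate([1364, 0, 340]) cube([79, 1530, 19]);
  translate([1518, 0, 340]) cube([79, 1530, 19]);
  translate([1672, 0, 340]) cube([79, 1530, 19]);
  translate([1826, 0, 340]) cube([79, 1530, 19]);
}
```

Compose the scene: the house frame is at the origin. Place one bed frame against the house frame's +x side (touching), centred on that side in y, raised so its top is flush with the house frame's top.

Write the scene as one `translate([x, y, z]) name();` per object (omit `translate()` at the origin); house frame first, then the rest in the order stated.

house_frame();
translate([4690, 2165, 2416]) bed_frame();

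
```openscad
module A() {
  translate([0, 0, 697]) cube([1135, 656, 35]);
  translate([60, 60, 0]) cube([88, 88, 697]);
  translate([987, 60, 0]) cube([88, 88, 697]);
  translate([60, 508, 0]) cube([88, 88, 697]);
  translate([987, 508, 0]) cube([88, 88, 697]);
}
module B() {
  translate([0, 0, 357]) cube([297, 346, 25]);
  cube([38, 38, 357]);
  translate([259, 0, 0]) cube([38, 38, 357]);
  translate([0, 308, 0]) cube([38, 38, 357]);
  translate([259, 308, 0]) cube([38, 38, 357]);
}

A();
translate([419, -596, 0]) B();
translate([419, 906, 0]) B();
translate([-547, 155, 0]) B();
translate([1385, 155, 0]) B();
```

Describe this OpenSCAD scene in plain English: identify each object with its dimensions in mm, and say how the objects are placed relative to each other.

A is a table with a 1135×656 mm rectangular top, 35 mm thick, top surface at z = 732 mm, supported by four 88×88 mm square legs, each inset 60 mm from the nearest pair of top edges, running from the floor.

B is a four-legged stool. The seat is 297×346 mm, 25 mm thick, top at z = 382 mm. It stands on four square legs, each 38×38 mm in cross-section, from z = 0 to the seat underside, each flush with a corner of the seat.

Four stools sit around the table at the −y, +y, −x, +x sides.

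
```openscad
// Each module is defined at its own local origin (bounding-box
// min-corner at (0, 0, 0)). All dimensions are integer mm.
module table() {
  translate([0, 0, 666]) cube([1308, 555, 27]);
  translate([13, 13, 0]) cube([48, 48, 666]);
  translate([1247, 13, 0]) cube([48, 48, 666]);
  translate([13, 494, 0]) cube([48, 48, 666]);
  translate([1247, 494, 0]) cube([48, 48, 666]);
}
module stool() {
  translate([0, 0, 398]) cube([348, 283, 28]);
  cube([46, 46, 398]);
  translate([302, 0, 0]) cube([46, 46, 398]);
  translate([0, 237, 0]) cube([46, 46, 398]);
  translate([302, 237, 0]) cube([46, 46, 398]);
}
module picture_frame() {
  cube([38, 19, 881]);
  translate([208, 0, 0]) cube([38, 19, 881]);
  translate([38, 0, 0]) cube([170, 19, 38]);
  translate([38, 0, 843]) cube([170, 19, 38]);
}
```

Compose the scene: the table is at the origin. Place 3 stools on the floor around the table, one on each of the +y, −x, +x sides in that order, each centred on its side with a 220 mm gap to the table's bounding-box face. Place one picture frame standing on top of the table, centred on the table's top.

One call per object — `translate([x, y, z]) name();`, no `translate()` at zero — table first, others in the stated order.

table();
translate([480, 775, 0]) stool();
translate([-568, 136, 0]) stool();
translate([1528, 136, 0]) stool();
translate([531, 268, 693]) picture_frame();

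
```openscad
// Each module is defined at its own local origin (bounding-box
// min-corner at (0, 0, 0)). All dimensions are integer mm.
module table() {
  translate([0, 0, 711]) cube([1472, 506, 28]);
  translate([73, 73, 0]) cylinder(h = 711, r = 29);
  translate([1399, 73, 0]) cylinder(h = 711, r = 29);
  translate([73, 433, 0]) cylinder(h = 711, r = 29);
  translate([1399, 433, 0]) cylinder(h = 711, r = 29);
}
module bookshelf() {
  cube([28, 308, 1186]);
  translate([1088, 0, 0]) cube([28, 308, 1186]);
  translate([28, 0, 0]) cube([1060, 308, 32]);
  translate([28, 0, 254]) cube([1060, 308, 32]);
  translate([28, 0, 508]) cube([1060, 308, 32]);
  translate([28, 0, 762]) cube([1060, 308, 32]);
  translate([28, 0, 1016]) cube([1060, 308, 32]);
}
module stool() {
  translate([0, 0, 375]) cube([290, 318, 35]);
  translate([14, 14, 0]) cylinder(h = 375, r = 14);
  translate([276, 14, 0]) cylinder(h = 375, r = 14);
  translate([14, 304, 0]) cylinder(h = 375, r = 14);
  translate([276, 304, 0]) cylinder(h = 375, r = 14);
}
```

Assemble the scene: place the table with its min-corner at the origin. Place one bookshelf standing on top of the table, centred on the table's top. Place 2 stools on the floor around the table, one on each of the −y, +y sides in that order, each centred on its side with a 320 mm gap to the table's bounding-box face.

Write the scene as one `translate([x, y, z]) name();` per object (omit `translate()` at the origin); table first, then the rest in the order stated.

table();
translate([178, 99, 739]) bookshelf();
translate([591, -638, 0]) stool();
translate([591, 826, 0]) stool();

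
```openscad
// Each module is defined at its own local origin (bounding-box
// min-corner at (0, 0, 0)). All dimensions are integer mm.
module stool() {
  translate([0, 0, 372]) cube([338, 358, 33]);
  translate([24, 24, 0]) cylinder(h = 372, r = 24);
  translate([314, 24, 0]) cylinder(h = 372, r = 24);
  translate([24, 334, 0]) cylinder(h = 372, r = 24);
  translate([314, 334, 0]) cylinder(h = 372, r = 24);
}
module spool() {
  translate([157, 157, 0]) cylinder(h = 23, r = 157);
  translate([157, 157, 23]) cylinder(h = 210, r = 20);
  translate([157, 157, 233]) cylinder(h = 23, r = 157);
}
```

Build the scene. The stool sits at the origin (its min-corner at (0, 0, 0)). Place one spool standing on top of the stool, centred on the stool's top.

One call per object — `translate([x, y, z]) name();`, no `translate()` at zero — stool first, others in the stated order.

stool();
translate([12, 22, 405]) spool();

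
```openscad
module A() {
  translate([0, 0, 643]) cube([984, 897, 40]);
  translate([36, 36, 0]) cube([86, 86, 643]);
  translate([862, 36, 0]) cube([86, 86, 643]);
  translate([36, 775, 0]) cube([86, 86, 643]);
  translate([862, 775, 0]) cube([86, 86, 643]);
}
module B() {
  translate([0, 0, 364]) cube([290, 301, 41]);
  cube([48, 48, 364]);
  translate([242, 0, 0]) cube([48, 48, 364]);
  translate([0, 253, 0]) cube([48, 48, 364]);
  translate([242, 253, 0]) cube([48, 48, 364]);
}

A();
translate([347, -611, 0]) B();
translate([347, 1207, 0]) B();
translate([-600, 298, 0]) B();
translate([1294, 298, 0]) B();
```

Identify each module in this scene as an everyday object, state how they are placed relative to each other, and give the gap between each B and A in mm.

Each stool's nearest face is 310 mm from the table's bounding box.

A is a table. B is a stool. Four stools sit around the table at the −y, +y, −x, +x sides. The gap between each stool and the table is 310 mm.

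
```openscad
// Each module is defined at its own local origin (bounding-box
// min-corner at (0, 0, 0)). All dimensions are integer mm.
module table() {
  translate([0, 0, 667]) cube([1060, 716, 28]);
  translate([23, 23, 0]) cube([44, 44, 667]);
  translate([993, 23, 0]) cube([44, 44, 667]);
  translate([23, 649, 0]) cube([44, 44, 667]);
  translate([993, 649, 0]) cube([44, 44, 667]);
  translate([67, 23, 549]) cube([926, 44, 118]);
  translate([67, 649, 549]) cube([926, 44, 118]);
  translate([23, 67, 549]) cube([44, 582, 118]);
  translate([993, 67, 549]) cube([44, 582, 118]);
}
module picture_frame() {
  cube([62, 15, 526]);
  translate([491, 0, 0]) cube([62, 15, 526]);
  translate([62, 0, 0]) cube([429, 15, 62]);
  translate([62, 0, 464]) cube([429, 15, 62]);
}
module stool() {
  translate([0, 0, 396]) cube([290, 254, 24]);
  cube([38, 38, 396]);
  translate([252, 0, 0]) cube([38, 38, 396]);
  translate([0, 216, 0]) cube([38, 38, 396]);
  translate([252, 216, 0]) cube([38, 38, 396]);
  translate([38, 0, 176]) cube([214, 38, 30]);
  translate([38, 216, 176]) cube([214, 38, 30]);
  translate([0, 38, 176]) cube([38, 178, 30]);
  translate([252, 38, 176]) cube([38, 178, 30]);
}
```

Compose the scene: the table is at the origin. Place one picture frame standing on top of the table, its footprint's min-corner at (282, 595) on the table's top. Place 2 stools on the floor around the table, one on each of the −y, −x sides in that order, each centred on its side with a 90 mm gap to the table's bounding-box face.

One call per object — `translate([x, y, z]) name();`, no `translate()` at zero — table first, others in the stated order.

table();
translate([282, 595, 695]) picture_frame();
translate([385, -344, 0]) stool();
translate([-380, 231, 0]) stool();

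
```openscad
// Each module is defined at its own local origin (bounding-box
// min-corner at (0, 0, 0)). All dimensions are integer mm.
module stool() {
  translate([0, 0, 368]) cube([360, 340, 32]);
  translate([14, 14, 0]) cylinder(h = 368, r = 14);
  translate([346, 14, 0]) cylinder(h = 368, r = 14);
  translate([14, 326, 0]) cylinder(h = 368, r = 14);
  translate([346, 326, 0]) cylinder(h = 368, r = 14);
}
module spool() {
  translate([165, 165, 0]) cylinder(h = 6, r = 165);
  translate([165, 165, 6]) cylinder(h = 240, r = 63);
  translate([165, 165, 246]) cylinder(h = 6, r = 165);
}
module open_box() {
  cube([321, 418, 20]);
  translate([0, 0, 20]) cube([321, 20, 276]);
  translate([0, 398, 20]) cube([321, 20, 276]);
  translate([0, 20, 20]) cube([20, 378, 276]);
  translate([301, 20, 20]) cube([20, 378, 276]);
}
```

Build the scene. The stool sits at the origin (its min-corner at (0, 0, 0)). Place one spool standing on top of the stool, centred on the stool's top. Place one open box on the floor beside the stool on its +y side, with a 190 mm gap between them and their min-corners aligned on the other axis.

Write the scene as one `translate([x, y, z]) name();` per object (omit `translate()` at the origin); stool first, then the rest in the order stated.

stool();
translate([15, 5, 400]) spool();
translate([0, 530, 0]) open_box();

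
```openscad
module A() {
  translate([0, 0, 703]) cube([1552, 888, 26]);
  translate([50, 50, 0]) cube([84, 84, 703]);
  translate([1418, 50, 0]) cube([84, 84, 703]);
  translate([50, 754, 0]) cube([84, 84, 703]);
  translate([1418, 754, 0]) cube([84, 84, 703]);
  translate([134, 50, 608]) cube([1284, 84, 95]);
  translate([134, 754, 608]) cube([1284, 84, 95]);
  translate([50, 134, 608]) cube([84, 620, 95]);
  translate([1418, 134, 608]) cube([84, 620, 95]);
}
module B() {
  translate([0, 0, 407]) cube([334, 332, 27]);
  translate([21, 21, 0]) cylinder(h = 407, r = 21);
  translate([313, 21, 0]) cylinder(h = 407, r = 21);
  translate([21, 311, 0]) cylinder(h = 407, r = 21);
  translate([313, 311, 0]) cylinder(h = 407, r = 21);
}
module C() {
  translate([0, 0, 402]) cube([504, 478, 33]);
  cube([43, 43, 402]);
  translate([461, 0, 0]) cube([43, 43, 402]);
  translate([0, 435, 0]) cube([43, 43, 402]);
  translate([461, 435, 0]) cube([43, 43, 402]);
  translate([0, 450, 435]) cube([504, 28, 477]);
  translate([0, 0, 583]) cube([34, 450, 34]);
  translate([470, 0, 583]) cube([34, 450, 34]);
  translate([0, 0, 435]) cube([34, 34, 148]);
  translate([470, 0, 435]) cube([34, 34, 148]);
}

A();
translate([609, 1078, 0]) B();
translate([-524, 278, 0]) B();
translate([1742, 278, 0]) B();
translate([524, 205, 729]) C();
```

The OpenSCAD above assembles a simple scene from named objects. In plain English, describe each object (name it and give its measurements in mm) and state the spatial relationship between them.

A is a table: top 1552 mm (x) × 888 mm (y), 26 mm thick, upper face at z = 729 mm, on four 84×84 mm square legs, each inset 50 mm from the nearest pair of top edges, running from z = 0 to the bottom of the top. Four apron rails, 84 mm thick and 95 mm tall, run between adjacent legs with their top edges flush with the underside of the top and their outer faces flush with the legs' outer faces.

B is a simple wooden stool: a rectangular seat 334 mm (x) by 332 mm (y), 27 mm thick, top face at z = 434 mm, on four round legs, each 42 mm in diameter. The legs rest on z = 0, each leg's axis is inset half a diameter from the nearest pair of seat edges (so the leg's bounding box is flush with the corner).

C is a chair. The seat is a 504×478×33 mm slab with its top at z = 435 mm, on four 43×43 mm corner legs (flush with the seat edges, standing on z = 0). A flat backrest 28 mm thick, 477 mm tall, spans the full seat width and rises from the seat top along its +y edge, rear face flush with the rear of the seat. Two armrests of 34×34 mm section run along each side from the seat's front edge to the front of the backrest, top faces 182 mm above the seat top and outer faces flush with the seat's x-edges; a 34×34 mm post under the front of each armrest stands on the seat at the front corner.

Three stools sit around the table at the +y, −x, +x sides. The chair is on top of the table, centred.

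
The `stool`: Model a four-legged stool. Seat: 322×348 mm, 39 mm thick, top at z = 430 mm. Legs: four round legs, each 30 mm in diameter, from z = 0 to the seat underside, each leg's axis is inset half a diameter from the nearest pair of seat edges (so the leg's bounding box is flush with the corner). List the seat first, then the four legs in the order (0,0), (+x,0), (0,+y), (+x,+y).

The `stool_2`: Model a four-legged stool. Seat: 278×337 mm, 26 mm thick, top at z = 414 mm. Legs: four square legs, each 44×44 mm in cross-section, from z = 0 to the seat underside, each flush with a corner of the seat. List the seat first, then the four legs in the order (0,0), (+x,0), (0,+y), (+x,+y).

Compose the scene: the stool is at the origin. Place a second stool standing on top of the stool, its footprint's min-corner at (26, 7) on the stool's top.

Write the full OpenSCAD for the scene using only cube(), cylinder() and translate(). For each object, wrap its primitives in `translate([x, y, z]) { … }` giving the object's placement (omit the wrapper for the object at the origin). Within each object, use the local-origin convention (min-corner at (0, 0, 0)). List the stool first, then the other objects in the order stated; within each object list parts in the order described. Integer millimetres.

translate([0, 0, 391]) cube([322, 348, 39]);
translate([15, 15, 0]) cylinder(h = 391, r = 15);
translate([307, 15, 0]) cylinder(h = 391, r = 15);
translate([15, 333, 0]) cylinder(h = 391, r = 15);
translate([307, 333, 0]) cylinder(h = 391, r = 15);
translate([26, 7, 430]) {
  translate([0, 0, 388]) cube([278, 337, 26]);
  cube([44, 44, 388]);
  translate([234, 0, 0]) cube([44, 44, 388]);
  translate([0, 293, 0]) cube([44, 44, 388]);
  translate([234, 293, 0]) cube([44, 44, 388]);
}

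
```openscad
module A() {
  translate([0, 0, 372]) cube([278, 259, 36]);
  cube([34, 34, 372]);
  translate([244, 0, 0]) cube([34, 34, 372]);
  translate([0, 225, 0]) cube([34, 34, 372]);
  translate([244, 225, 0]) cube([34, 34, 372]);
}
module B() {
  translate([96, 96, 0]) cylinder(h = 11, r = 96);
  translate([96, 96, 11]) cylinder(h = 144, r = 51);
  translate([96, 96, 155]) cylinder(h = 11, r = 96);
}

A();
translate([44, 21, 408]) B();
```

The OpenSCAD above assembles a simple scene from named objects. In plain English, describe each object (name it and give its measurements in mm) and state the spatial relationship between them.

A is a four-legged stool. The seat is 278×259 mm, 36 mm thick, top at z = 408 mm. It stands on four square legs, each 34×34 mm in cross-section, from z = 0 to the seat underside, each flush with a corner of the seat.

B is a spool: two coaxial disc flanges of radius 96 mm and thickness 11 mm, joined by a core cylinder of radius 51 mm and height 144 mm. The lower flange rests on z = 0 and the three cylinders share a vertical axis.

The spool is on top of the stool.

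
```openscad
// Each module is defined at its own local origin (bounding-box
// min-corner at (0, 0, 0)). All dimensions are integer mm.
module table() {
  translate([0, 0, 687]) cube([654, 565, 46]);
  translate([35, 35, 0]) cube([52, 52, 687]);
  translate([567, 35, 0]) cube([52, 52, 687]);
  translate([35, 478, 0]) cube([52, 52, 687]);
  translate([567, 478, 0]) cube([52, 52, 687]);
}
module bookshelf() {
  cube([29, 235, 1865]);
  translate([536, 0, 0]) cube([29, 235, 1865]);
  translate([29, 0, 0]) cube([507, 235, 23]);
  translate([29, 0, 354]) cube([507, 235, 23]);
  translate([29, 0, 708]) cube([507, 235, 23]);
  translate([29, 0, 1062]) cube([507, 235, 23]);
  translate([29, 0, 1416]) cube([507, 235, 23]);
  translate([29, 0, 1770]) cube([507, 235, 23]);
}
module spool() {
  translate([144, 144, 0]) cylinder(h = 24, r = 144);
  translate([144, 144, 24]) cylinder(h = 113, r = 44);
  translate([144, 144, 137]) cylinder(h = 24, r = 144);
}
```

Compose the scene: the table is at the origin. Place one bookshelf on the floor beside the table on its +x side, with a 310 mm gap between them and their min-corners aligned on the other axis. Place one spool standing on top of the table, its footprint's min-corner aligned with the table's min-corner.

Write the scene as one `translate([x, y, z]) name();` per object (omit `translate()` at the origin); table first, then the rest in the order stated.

table();
translate([964, 0, 0]) bookshelf();
translate([0, 0, 733]) spool();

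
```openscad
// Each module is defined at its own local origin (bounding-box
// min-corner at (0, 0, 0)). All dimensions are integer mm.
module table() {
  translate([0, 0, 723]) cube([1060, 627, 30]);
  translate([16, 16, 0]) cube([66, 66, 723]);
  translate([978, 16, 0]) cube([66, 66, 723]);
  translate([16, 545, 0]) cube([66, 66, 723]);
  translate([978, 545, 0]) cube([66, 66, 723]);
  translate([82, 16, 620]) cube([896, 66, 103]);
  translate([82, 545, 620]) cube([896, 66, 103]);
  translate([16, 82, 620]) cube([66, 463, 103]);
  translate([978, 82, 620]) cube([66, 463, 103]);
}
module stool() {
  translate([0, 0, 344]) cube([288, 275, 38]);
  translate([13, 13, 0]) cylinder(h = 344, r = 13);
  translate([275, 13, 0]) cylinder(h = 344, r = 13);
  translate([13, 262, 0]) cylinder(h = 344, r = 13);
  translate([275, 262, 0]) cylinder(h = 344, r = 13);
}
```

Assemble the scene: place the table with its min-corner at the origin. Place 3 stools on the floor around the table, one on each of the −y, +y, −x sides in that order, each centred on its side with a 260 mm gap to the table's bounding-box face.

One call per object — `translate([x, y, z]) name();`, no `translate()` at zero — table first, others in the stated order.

table();
translate([386, -535, 0]) stool();
translate([386, 887, 0]) stool();
translate([-548, 176, 0]) stool();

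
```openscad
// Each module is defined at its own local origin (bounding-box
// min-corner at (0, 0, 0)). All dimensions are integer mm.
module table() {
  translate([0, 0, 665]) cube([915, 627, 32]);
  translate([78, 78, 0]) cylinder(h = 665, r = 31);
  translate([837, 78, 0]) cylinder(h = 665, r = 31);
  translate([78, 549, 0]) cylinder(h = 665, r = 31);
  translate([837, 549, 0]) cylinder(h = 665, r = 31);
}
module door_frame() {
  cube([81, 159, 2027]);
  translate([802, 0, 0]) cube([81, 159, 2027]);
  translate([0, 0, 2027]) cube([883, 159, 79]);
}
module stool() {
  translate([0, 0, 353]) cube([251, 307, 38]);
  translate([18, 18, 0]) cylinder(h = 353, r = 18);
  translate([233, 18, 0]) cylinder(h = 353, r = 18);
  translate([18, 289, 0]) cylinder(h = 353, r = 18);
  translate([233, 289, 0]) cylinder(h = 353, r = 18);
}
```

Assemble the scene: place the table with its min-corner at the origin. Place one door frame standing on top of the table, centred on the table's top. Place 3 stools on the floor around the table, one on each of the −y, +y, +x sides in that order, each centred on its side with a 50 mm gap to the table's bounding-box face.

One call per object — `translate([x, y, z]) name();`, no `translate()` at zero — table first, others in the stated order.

table();
translate([16, 234, 697]) door_frame();
translate([332, -357, 0]) stool();
translate([332, 677, 0]) stool();
translate([965, 160, 0]) stool();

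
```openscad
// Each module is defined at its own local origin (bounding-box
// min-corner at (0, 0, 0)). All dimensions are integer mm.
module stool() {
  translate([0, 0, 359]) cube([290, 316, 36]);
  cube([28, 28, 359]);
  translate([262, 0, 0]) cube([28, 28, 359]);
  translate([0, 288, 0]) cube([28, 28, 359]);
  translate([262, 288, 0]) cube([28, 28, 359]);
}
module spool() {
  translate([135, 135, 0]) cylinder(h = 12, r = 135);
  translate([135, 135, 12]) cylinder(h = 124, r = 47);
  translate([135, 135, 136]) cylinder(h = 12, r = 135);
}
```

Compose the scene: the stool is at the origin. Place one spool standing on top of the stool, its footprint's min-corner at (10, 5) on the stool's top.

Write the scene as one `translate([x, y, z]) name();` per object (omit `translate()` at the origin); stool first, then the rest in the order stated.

stool();
translate([10, 5, 395]) spool();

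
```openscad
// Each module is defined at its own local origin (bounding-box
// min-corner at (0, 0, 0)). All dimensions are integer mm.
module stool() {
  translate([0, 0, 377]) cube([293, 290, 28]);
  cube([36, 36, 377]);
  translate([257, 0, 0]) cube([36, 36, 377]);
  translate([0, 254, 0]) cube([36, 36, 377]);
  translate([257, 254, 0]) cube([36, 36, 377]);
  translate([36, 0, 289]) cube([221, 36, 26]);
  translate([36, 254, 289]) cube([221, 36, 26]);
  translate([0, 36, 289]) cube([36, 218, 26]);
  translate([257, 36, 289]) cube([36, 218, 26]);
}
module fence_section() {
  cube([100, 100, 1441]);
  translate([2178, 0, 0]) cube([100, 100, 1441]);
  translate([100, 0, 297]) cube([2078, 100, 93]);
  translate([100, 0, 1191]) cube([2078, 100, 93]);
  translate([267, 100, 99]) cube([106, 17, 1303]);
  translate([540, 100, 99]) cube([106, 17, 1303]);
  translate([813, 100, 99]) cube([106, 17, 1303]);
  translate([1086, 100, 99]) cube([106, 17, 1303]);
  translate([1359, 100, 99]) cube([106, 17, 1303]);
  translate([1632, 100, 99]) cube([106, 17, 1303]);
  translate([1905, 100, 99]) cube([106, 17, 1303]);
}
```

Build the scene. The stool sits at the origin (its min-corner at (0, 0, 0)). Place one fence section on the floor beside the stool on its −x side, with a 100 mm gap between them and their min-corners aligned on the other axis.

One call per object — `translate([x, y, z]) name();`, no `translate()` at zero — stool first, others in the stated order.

stool();
translate([-2378, 0, 0]) fence_section();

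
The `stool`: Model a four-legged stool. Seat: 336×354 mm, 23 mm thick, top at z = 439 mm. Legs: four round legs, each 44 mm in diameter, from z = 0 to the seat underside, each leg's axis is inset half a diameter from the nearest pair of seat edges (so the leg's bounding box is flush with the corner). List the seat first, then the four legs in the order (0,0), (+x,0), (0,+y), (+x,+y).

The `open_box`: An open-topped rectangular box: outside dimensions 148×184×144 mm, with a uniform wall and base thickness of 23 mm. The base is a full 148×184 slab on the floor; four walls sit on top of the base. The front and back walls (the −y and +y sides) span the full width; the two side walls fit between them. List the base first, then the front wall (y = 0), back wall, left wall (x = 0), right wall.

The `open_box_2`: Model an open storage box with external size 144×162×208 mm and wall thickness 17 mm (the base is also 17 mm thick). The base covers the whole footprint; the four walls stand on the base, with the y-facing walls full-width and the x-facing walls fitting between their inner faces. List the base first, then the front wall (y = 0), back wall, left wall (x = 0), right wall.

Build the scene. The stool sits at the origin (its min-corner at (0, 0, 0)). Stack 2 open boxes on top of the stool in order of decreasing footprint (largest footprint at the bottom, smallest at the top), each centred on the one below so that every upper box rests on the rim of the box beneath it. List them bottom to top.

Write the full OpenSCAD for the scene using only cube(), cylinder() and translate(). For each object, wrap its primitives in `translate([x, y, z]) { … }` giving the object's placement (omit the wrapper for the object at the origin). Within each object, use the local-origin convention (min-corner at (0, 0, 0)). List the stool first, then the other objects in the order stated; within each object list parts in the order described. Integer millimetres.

translate([0, 0, 416]) cube([336, 354, 23]);
translate([22, 22, 0]) cylinder(h = 416, r = 22);
translate([314, 22, 0]) cylinder(h = 416, r = 22);
translate([22, 332, 0]) cylinder(h = 416, r = 22);
translate([314, 332, 0]) cylinder(h = 416, r = 22);
translate([94, 85, 439]) {
  cube([148, 184, 23]);
  translate([0, 0, 23]) cube([148, 23, 121]);
  translate([0, 161, 23]) cube([148, 23, 121]);
  translate([0, 23, 23]) cube([23, 138, 121]);
  translate([125, 23, 23]) cube([23, 138, 121]);
}
translate([96, 96, 583]) {
  cube([144, 162, 17]);
  translate([0, 0, 17]) cube([144, 17, 191]);
  translate([0, 145, 17]) cube([144, 17, 191]);
  translate([0, 17, 17]) cube([17, 128, 191]);
  translate([127, 17, 17]) cube([17, 128, 191]);
}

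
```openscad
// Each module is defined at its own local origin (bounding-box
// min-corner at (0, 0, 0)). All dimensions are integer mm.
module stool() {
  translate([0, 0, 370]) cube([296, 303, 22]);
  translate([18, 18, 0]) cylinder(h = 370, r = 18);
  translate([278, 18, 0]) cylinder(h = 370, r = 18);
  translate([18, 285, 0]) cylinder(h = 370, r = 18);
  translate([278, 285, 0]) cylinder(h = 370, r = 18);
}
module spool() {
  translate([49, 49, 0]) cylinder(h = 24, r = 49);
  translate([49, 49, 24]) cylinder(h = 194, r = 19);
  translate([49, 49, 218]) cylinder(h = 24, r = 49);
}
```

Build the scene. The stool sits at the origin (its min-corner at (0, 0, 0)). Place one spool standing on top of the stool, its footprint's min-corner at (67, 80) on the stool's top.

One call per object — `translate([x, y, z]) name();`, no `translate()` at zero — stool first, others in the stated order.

stool();
translate([67, 80, 392]) spool();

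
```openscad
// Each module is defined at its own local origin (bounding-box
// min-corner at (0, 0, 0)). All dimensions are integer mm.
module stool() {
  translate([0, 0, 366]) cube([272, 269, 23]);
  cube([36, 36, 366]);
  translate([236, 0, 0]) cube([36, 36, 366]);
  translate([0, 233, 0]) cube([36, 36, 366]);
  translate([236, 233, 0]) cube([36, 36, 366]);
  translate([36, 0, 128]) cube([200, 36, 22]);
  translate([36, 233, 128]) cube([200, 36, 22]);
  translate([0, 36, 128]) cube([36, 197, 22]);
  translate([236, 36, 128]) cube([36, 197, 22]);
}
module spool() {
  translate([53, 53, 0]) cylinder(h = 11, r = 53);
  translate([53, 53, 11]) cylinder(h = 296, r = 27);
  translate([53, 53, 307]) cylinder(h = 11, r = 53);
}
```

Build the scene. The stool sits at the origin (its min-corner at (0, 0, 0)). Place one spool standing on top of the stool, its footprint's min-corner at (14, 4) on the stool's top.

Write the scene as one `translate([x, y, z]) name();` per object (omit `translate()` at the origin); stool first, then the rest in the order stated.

stool();
translate([14, 4, 389]) spool();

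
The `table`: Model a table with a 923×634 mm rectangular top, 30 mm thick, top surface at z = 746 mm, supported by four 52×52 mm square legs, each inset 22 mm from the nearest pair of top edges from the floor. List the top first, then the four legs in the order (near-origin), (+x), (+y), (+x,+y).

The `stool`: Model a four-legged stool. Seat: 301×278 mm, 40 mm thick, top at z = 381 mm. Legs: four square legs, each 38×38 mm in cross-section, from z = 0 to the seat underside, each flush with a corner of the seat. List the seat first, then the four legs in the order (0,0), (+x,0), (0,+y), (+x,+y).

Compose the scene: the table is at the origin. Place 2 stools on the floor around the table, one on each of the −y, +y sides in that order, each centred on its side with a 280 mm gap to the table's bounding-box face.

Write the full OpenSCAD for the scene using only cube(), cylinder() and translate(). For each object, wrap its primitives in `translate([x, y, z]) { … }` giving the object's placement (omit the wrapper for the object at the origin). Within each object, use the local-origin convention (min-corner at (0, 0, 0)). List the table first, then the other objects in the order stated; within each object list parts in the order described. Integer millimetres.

translate([0, 0, 716]) cube([923, 634, 30]);
translate([22, 22, 0]) cube([52, 52, 716]);
translate([849, 22, 0]) cube([52, 52, 716]);
translate([22, 560, 0]) cube([52, 52, 716]);
translate([849, 560, 0]) cube([52, 52, 716]);
translate([311, -558, 0]) {
  translate([0, 0, 341]) cube([301, 278, 40]);
  cube([38, 38, 341]);
  translate([263, 0, 0]) cube([38, 38, 341]);
  translate([0, 240, 0]) cube([38, 38, 341]);
  translate([263, 240, 0]) cube([38, 38, 341]);
}
translate([311, 914, 0]) {
  translate([0, 0, 341]) cube([301, 278, 40]);
  cube([38, 38, 341]);
  translate([263, 0, 0]) cube([38, 38, 341]);
  translate([0, 240, 0]) cube([38, 38, 341]);
  translate([263, 240, 0]) cube([38, 38, 341]);
}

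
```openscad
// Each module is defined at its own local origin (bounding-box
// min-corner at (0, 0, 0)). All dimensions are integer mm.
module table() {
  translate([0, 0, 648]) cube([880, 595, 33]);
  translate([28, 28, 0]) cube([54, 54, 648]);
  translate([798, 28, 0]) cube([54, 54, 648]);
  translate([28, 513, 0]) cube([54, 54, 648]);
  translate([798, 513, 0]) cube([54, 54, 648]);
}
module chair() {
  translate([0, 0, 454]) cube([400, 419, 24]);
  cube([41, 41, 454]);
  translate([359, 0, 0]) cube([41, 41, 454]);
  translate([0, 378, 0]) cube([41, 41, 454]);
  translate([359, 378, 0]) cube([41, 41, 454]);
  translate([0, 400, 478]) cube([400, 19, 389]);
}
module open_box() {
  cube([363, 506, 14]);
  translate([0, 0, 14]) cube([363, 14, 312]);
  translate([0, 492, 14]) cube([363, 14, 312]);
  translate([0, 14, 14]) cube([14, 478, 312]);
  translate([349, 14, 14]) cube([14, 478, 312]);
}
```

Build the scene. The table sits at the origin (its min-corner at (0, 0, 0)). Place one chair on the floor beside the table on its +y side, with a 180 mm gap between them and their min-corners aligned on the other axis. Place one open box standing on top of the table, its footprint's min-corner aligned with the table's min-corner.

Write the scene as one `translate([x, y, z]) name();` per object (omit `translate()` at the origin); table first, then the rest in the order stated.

table();
translate([0, 775, 0]) chair();
translate([0, 0, 681]) open_box();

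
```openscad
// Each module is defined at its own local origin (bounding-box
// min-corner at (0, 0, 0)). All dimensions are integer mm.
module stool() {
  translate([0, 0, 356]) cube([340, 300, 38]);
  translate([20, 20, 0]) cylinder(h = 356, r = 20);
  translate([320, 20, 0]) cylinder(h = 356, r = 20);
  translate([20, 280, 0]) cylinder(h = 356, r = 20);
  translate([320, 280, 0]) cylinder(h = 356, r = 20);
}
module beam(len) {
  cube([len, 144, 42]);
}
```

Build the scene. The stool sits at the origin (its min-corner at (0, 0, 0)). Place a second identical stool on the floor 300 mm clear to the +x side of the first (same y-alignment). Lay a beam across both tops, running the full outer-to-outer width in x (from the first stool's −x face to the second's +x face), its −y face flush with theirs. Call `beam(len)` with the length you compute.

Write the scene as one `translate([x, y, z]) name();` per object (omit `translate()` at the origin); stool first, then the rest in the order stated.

stool();
translate([640, 0, 0]) stool();
translate([0, 0, 394]) beam(980);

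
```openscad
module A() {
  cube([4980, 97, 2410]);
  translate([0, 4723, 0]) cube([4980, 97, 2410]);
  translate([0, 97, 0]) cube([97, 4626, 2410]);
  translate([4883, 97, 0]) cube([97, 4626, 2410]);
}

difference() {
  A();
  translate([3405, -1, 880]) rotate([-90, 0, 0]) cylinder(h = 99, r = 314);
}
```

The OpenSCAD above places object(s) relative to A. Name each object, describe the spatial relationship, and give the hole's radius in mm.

A is a house frame. The house frame has a circular hole through its front wall. The hole's radius is 314 mm.

The subtracted cylinder has r = 314 mm.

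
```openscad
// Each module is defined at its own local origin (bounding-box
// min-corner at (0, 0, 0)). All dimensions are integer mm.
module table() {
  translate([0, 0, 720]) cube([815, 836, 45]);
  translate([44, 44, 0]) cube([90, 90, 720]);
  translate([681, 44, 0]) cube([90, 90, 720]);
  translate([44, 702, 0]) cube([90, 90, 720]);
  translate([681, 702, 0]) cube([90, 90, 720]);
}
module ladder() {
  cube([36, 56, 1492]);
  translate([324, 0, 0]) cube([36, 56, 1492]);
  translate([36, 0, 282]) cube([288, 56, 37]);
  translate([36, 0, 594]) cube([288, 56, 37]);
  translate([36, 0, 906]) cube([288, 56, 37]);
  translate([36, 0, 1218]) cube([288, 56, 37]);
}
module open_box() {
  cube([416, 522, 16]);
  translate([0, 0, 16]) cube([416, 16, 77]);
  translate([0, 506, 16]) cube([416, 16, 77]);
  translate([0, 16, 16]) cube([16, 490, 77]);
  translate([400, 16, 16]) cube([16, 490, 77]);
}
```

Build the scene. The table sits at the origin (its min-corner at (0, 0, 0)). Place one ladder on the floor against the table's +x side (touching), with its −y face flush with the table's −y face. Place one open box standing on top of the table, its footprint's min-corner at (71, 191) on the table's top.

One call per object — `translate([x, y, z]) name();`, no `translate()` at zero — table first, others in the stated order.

table();
translate([815, 0, 0]) ladder();
translate([71, 191, 765]) open_box();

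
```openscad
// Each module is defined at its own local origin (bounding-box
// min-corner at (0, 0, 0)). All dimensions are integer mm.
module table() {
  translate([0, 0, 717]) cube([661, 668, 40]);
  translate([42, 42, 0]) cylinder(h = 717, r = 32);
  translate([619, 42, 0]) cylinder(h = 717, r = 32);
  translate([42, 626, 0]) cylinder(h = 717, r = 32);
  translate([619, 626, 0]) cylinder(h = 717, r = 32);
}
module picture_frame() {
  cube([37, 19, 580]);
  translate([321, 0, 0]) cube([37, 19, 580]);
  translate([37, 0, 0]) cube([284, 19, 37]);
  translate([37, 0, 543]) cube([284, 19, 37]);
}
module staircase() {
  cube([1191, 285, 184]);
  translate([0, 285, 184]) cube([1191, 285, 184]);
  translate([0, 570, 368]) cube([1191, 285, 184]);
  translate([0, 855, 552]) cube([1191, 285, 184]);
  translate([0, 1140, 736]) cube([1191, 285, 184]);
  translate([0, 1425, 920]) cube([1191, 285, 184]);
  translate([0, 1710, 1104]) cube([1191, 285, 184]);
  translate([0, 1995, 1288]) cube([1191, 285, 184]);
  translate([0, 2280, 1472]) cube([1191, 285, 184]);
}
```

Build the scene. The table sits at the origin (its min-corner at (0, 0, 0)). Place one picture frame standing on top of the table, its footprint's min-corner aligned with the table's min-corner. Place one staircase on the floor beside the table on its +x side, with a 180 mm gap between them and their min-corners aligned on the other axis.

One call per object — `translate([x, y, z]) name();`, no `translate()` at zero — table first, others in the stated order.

table();
translate([0, 0, 757]) picture_frame();
translate([841, 0, 0]) staircase();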